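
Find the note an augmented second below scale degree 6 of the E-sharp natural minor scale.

Scale degree 6 of E# natural minor is C#.
An augmented second (3 semitones) below C# lands on the letter B, giving Bb.

Bb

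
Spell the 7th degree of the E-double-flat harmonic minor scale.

Db

The Ebb harmonic minor scale runs Ebb Fb Gbb Abb Bbb Cbb Db.
Degree 7 is Db.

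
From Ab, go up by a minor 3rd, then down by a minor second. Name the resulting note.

A minor third up from Ab is Cb (letter C, 3 semitones up).
A minor second down from Cb is Bb (letter B, 1 semitone down).

Bb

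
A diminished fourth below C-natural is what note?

G#

C down a perfect fourth is G, so the target letter is G.
From C, a diminished fourth is 4 semitones down: G#.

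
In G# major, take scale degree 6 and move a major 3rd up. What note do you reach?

G##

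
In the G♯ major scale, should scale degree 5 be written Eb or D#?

Each scale degree takes a distinct letter name. Degree 5 of a scale on G must use the letter D.
D# and Eb are enharmonically the same pitch, but only D# uses the letter D, so it is the correct spelling here.

D#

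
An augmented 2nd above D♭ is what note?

E

D up a major second is E, so the target letter is E.
From Db, an augmented second is 3 semitones up: E.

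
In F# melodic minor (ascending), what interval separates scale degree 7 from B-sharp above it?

perfect fifth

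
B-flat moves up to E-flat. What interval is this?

perfect fourth

The letter names run B→E, a span of 3 letter steps, so the interval is some kind of fourth.
Bb to Eb is 5 semitones. A perfect fourth is 5, so 5 makes it perfect.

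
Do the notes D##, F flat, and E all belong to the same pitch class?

Yes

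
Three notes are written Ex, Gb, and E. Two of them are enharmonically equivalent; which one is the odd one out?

In 12-tone equal temperament, enharmonic equivalents share a pitch class. E## is pitch class 6; Gb is pitch class 6; E is pitch class 4.
E## and Gb share pitch class 6, while E is pitch class 4.

E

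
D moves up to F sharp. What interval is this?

major third

The letter names run D→F, a span of 2 letter steps, so the interval is some kind of third.
D to F# is 4 semitones. A major third is 4, so 4 makes it major.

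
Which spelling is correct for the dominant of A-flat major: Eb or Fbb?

Each scale degree takes a distinct letter name. Degree 5 of a scale on A must use the letter E.
Eb and Fbb are enharmonically the same pitch, but only Eb uses the letter E, so it is the correct spelling here.

Eb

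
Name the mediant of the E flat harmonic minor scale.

Gb

The Eb harmonic minor scale runs Eb F Gb Ab Bb Cb D.
Degree 3 is Gb.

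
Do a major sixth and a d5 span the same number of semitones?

No

A major sixth spans 9 semitones; a diminished fifth spans 6.
The spans differ, so they are not enharmonic equivalents.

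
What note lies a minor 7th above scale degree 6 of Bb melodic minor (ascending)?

Scale degree 6 of Bb melodic minor (ascending) is G.
A minor seventh (10 semitones) above G lands on the letter F, giving F.

F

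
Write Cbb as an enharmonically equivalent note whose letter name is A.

Plain A sits 1 semitone below Cbb, so on the letter A the same pitch needs a sharp: A#.

A#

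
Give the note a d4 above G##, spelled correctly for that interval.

C#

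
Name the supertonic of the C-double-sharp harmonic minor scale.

Degree 2 takes the letter 1 step above C, which is D.
In harmonic minor, degree 2 sits 2 semitones above the tonic. C## + 2 semitones is pitch class 4, spelled on D as D##.

D##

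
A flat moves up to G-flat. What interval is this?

minor seventh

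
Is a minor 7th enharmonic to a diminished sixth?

No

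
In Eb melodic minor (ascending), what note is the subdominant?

Degree 4 takes the letter 3 steps above E, which is A.
In melodic minor (ascending), degree 4 sits 5 semitones above the tonic. Eb + 5 semitones is pitch class 8, spelled on A as Ab.

Ab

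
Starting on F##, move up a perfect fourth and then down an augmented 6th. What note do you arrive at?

A perfect fourth up from F## is B# (letter B, 5 semitones up).
An augmented sixth down from B# is D (letter D, 10 semitones down).

D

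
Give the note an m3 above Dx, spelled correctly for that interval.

F##

D up a major third is F#, so the target letter is F.
From D##, a minor third is 3 semitones up: F##.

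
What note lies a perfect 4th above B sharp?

A fourth above B lands on the letter E.
A perfect fourth spans 5 semitones, so B# moves to pitch class 5. On the letter E that is E#.

E#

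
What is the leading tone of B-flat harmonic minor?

A

Degree 7 takes the letter 6 steps above B, which is A.
In harmonic minor, degree 7 sits 11 semitones above the tonic. Bb + 11 semitones is pitch class 9, spelled on A as A.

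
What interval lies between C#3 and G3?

Counting letters C–D–E–F–G gives a fifth.
C#→G = 6 semitones, 1 narrower than the perfect fifth (7), so diminished.

diminished fifth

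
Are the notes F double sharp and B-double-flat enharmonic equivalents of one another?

F## is pitch class 7; Bbb is pitch class 9.
The pitch classes differ (7 vs. 9), so they are not enharmonic equivalents.

No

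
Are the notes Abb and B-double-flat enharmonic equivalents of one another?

Two spellings are enharmonically equivalent only if they share a pitch class.
Here Abb → 7, Bbb → 9; 7 ≠ 9, so they are not.

No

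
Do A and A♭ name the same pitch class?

A is pitch class 9; Ab is pitch class 8.
The pitch classes differ (9 vs. 8), so they are not enharmonic equivalents.

No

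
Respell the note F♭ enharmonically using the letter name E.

E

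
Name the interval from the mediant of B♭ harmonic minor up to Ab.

perfect fifth

The mediant of Bb harmonic minor is Db.
Db up to Ab: letters D→A make it a fifth; 7 semitones makes it perfect.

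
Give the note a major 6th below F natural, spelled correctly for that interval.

F down a major sixth is Ab, so the target letter is A.
From F, a major sixth is 9 semitones down: Ab.

Ab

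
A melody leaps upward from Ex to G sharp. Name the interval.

The letter names run E→G, a span of 2 letter steps, so the interval is some kind of third.
E## to G# is 2 semitones. A major third is 4, so 2 makes it diminished.

diminished third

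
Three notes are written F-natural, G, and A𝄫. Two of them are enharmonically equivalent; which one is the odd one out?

F

In 12-tone equal temperament, enharmonic equivalents share a pitch class. F is pitch class 5; G is pitch class 7; Abb is pitch class 7.
G and Abb share pitch class 7, while F is pitch class 5.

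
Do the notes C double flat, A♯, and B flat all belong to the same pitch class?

Yes

Cbb = pitch class 10 and A# = pitch class 10 and Bb = pitch class 10 — the same pitch class, so they are enharmonic equivalents.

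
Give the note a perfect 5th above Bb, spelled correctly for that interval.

A fifth above B lands on the letter F.
A perfect fifth spans 7 semitones, so Bb moves to pitch class 5. On the letter F that is F.

F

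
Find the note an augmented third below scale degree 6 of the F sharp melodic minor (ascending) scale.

Bb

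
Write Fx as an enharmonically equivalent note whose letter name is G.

Plain G sits at the same pitch as F##, so on the letter G the same pitch needs a natural: G.

G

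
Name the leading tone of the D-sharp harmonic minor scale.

The D# harmonic minor scale runs D# E# F# G# A# B C##.
Degree 7 is C##.

C##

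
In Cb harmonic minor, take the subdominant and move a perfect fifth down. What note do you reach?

The subdominant of Cb harmonic minor is Fb.
A perfect fifth (7 semitones) below Fb lands on the letter B, giving Bbb.

Bbb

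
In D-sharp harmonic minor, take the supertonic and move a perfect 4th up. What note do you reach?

A#

The supertonic of D# harmonic minor is E#.
A perfect fourth (5 semitones) above E# lands on the letter A, giving A#.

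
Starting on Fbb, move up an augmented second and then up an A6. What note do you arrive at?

E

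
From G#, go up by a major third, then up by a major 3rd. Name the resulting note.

A major third up from G# is B# (letter B, 4 semitones up).
A major third up from B# is D## (letter D, 4 semitones up).

D##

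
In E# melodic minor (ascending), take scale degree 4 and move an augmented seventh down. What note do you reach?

Scale degree 4 of E# melodic minor (ascending) is A#.
An augmented seventh (12 semitones) below A# lands on the letter B, giving Bb.

Bb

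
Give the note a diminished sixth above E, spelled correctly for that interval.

E up a major sixth is C#, so the target letter is C.
From E, a diminished sixth is 7 semitones up: Cb.

Cb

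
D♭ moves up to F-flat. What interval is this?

minor third

The letter names run D→F, a span of 2 letter steps, so the interval is some kind of third.
Db to Fb is 3 semitones. A major third is 4, so 3 makes it minor.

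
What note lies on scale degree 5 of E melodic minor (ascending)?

The E melodic minor (ascending) scale runs E F# G A B C# D#.
Degree 5 is B.

B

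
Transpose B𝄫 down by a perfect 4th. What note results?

B down a perfect fourth is F#, so the target letter is F.
From Bbb, a perfect fourth is 5 semitones down: Fb.

Fb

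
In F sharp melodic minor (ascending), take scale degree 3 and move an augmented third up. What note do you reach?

C##

Scale degree 3 of F# melodic minor (ascending) is A.
An augmented third (5 semitones) above A lands on the letter C, giving C##.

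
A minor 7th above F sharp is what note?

E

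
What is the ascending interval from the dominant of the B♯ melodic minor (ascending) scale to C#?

diminished fifth

The dominant of B# melodic minor (ascending) is F##.
F## up to C#: letters F→C make it a fifth; 6 semitones makes it diminished.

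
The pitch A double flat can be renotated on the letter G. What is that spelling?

G

Abb is pitch class 7. The letter G alone is pitch class 7.
Pitch class 7 on G needs no accidental: G.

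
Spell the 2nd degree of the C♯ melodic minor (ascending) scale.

The C# melodic minor (ascending) scale runs C# D# E F# G# A# B#.
Degree 2 is D#.

D#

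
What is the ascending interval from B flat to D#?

The letter names run B→D, a span of 2 letter steps, so the interval is some kind of third.
Bb to D# is 5 semitones. A major third is 4, so 5 makes it augmented.

augmented third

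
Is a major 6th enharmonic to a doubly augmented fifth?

A major sixth spans 9 semitones; a doubly augmented fifth spans 9.
They are enharmonically equivalent.

Yes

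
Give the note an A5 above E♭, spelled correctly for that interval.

B

E up a perfect fifth is B, so the target letter is B.
From Eb, an augmented fifth is 8 semitones up: B.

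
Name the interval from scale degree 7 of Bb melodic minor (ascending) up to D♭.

Scale degree 7 of Bb melodic minor (ascending) is A.
A up to Db: letters A→D make it a fourth; 4 semitones makes it diminished.

diminished fourth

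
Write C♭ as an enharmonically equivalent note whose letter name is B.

B

Cb is pitch class 11. The letter B alone is pitch class 11.
Pitch class 11 on B needs no accidental: B.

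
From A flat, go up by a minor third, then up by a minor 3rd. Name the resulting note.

Ebb

A minor third up from Ab is Cb (letter C, 3 semitones up).
A minor third up from Cb is Ebb (letter E, 3 semitones up).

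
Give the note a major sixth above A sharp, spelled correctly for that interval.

F##

A sixth above A lands on the letter F.
A major sixth spans 9 semitones, so A# moves to pitch class 7. On the letter F that is F##.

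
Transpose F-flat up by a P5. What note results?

Cb

F up a perfect fifth is C, so the target letter is C.
From Fb, a perfect fifth is 7 semitones up: Cb.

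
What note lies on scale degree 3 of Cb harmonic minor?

Ebb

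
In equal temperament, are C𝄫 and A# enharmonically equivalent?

Cbb is pitch class 10; A# is pitch class 10.
All spellings map to pitch class 10, so they are enharmonically equivalent.

Yes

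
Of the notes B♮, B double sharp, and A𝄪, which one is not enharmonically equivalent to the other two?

In 12-tone equal temperament, enharmonic equivalents share a pitch class. B is pitch class 11; B## is pitch class 1; A## is pitch class 11.
B and A## share pitch class 11, while B## is pitch class 1.

B##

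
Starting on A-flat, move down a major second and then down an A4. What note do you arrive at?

A major second down from Ab is Gb (letter G, 2 semitones down).
An augmented fourth down from Gb is Dbb (letter D, 6 semitones down).

Dbb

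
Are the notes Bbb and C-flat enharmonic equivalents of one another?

No

Two spellings are enharmonically equivalent only if they share a pitch class.
Here Bbb → 9, Cb → 11; 9 ≠ 11, so they are not.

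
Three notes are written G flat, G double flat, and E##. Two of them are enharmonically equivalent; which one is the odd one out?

Gbb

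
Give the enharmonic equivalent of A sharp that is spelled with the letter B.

Bb

A# is pitch class 10. The letter B alone is pitch class 11.
To reach pitch class 10 from B requires an offset of -1 semitone, i.e. flat: Bb.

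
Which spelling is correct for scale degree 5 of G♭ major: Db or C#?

Each scale degree takes a distinct letter name. Degree 5 of a scale on G must use the letter D.
Db and C# are enharmonically the same pitch, but only Db uses the letter D, so it is the correct spelling here.

Db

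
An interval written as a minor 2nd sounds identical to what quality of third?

A minor second spans 1 semitone.
A third spanning 1 semitone is doubly diminished (the major third is 4).

doubly diminished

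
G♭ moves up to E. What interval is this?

augmented sixth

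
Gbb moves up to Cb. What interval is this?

augmented fourth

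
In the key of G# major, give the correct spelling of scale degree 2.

A#

Degree 2 takes the letter 1 step above G, which is A.
In major, degree 2 sits 2 semitones above the tonic. G# + 2 semitones is pitch class 10, spelled on A as A#.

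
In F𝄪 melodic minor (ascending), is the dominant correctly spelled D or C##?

C##

Each scale degree takes a distinct letter name. Degree 5 of a scale on F must use the letter C.
C## and D are enharmonically the same pitch, but only C## uses the letter C, so it is the correct spelling here.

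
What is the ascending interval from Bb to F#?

The letter names run B→F, a span of 4 letter steps, so the interval is some kind of fifth.
Bb to F# is 8 semitones. A perfect fifth is 7, so 8 makes it augmented.

augmented fifth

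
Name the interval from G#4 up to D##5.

augmented fifth

Counting letters G–A–B–C–D gives a fifth.
G#→D## = 8 semitones, 1 wider than the perfect fifth (7), so augmented.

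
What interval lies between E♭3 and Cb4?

minor sixth

Counting letters E–F–G–A–B–C gives a sixth.
Eb→Cb = 8 semitones, 1 narrower than the major sixth (9), so minor.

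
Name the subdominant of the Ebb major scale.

Abb

The Ebb major scale runs Ebb Fb Gb Abb Bbb Cb Db.
Degree 4 is Abb.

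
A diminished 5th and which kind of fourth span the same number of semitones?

A diminished fifth spans 6 semitones.
A fourth spanning 6 semitones is augmented (the perfect fourth is 5).

augmented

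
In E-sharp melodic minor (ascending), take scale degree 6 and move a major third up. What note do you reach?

E##

Scale degree 6 of E# melodic minor (ascending) is C##.
A major third (4 semitones) above C## lands on the letter E, giving E##.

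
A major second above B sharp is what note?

B up a major second is C#, so the target letter is C.
From B#, a major second is 2 semitones up: C##.

C##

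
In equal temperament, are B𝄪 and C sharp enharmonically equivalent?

B## is pitch class 1; C# is pitch class 1.
All spellings map to pitch class 1, so they are enharmonically equivalent.

Yes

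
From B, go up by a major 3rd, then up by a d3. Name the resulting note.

A major third up from B is D# (letter D, 4 semitones up).
A diminished third up from D# is F (letter F, 2 semitones up).

F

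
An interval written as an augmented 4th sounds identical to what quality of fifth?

diminished

An augmented fourth spans 6 semitones.
A fifth spanning 6 semitones is diminished (the perfect fifth is 7).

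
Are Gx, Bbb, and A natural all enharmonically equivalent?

Yes

G## = pitch class 9 and Bbb = pitch class 9 and A = pitch class 9 — the same pitch class, so they are enharmonic equivalents.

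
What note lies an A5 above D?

A fifth above D lands on the letter A.
An augmented fifth spans 8 semitones, so D moves to pitch class 10. On the letter A that is A#.

A#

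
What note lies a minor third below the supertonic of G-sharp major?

F##

The supertonic of G# major is A#.
A minor third (3 semitones) below A# lands on the letter F, giving F##.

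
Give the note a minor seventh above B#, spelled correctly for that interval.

A#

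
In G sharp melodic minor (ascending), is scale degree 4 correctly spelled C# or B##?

Each scale degree takes a distinct letter name. Degree 4 of a scale on G must use the letter C.
C# and B## are enharmonically the same pitch, but only C# uses the letter C, so it is the correct spelling here.

C#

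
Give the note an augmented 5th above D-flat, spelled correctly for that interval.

A

D up a perfect fifth is A, so the target letter is A.
From Db, an augmented fifth is 8 semitones up: A.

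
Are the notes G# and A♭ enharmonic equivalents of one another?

Yes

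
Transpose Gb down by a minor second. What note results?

A second below G lands on the letter F.
A minor second spans 1 semitone, so Gb moves to pitch class 5. On the letter F that is F.

F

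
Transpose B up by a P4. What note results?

E

A fourth above B lands on the letter E.
A perfect fourth spans 5 semitones, so B moves to pitch class 4. On the letter E that is E.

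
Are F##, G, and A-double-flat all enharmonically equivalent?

F## = pitch class 7 and G = pitch class 7 and Abb = pitch class 7 — the same pitch class, so they are enharmonic equivalents.

Yes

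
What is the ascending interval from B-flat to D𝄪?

Counting letters B–C–D gives a third.
Bb→D## = 6 semitones, 2 wider than the major third (4), so doubly augmented.

doubly augmented third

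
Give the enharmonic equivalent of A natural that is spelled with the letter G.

A is pitch class 9. The letter G alone is pitch class 7.
To reach pitch class 9 from G requires an offset of +2 semitones, i.e. double sharp: G##.

G##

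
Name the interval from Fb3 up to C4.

augmented fifth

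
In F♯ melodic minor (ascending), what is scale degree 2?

G#

The F# melodic minor (ascending) scale runs F# G# A B C# D# E#.
Degree 2 is G#.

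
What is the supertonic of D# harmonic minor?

The D# harmonic minor scale runs D# E# F# G# A# B C##.
Degree 2 is E#.

E#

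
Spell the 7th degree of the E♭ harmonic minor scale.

D

Degree 7 takes the letter 6 steps above E, which is D.
In harmonic minor, degree 7 sits 11 semitones above the tonic. Eb + 11 semitones is pitch class 2, spelled on D as D.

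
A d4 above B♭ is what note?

B up a perfect fourth is E, so the target letter is E.
From Bb, a diminished fourth is 4 semitones up: Ebb.

Ebb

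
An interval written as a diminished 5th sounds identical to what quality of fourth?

augmented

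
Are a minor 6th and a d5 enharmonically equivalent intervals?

No

A minor sixth spans 8 semitones; a diminished fifth spans 6.
The spans differ, so they are not enharmonic equivalents.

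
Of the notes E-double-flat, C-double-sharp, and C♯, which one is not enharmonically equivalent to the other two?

In 12-tone equal temperament, enharmonic equivalents share a pitch class. Ebb is pitch class 2; C## is pitch class 2; C# is pitch class 1.
Ebb and C## share pitch class 2, while C# is pitch class 1.

C#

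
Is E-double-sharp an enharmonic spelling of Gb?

E## = pitch class 6 and Gb = pitch class 6 — the same pitch class, so they are enharmonic equivalents.

Yes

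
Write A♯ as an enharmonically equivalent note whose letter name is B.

Plain B sits 1 semitone above A#, so on the letter B the same pitch needs a flat: Bb.

Bb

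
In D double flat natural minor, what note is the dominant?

Abb

Degree 5 takes the letter 4 steps above D, which is A.
In natural minor, degree 5 sits 7 semitones above the tonic. Dbb + 7 semitones is pitch class 7, spelled on A as Abb.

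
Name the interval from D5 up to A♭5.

diminished fifth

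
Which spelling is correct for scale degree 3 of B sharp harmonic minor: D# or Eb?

Each scale degree takes a distinct letter name. Degree 3 of a scale on B must use the letter D.
D# and Eb are enharmonically the same pitch, but only D# uses the letter D, so it is the correct spelling here.

D#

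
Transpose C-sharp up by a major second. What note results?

A second above C lands on the letter D.
A major second spans 2 semitones, so C# moves to pitch class 3. On the letter D that is D#.

D#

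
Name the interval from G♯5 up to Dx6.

augmented fifth

The letter names run G→D, a span of 4 letter steps, so the interval is some kind of fifth.
G# to D## is 8 semitones. A perfect fifth is 7, so 8 makes it augmented.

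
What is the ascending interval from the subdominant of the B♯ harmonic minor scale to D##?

The subdominant of B# harmonic minor is E#.
E# up to D##: letters E→D make it a seventh; 11 semitones makes it major.

major seventh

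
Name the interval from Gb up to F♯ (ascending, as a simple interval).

augmented seventh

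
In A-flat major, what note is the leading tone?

Degree 7 takes the letter 6 steps above A, which is G.
In major, degree 7 sits 11 semitones above the tonic. Ab + 11 semitones is pitch class 7, spelled on G as G.

G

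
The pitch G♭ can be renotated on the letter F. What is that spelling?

F#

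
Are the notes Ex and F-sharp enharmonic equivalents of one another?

E## = pitch class 6 and F# = pitch class 6 — the same pitch class, so they are enharmonic equivalents.

Yes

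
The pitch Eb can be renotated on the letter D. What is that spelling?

D#

Eb is pitch class 3. The letter D alone is pitch class 2.
To reach pitch class 3 from D requires an offset of +1 semitone, i.e. sharp: D#.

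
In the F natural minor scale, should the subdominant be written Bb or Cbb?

Each scale degree takes a distinct letter name. Degree 4 of a scale on F must use the letter B.
Bb and Cbb are enharmonically the same pitch, but only Bb uses the letter B, so it is the correct spelling here.

Bb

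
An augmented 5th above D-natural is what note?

A#

D up a perfect fifth is A, so the target letter is A.
From D, an augmented fifth is 8 semitones up: A#.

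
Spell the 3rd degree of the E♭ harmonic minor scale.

Gb

Degree 3 takes the letter 2 steps above E, which is G.
In harmonic minor, degree 3 sits 3 semitones above the tonic. Eb + 3 semitones is pitch class 6, spelled on G as Gb.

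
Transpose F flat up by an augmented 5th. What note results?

F up a perfect fifth is C, so the target letter is C.
From Fb, an augmented fifth is 8 semitones up: C.

C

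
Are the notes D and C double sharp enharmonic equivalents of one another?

Yes

D = pitch class 2 and C## = pitch class 2 — the same pitch class, so they are enharmonic equivalents.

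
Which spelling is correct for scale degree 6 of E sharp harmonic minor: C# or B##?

C#

Each scale degree takes a distinct letter name. Degree 6 of a scale on E must use the letter C.
C# and B## are enharmonically the same pitch, but only C# uses the letter C, so it is the correct spelling here.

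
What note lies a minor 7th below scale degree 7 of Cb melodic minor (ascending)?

C

Scale degree 7 of Cb melodic minor (ascending) is Bb.
A minor seventh (10 semitones) below Bb lands on the letter C, giving C.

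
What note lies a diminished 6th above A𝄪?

A sixth above A lands on the letter F.
A diminished sixth spans 7 semitones, so A## moves to pitch class 6. On the letter F that is F#.

F#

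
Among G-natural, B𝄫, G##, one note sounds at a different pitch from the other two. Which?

In 12-tone equal temperament, enharmonic equivalents share a pitch class. G is pitch class 7; Bbb is pitch class 9; G## is pitch class 9.
Bbb and G## share pitch class 9, while G is pitch class 7.

G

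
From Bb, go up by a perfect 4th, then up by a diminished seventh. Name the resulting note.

Dbb

A perfect fourth up from Bb is Eb (letter E, 5 semitones up).
A diminished seventh up from Eb is Dbb (letter D, 9 semitones up).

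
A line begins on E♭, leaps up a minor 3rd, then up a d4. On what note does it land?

Cbb

A minor third up from Eb is Gb (letter G, 3 semitones up).
A diminished fourth up from Gb is Cbb (letter C, 4 semitones up).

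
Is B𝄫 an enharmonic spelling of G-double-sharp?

Yes

Bbb is pitch class 9; G## is pitch class 9.
All spellings map to pitch class 9, so they are enharmonically equivalent.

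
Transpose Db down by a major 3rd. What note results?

Bbb

A third below D lands on the letter B.
A major third spans 4 semitones, so Db moves to pitch class 9. On the letter B that is Bbb.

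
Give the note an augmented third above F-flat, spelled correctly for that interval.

A

A third above F lands on the letter A.
An augmented third spans 5 semitones, so Fb moves to pitch class 9. On the letter A that is A.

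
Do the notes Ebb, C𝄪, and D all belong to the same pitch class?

Yes

Ebb is pitch class 2; C## is pitch class 2; D is pitch class 2.
All spellings map to pitch class 2, so they are enharmonically equivalent.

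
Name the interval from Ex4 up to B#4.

diminished fifth

The letter names run E→B, a span of 4 letter steps, so the interval is some kind of fifth.
E## to B# is 6 semitones. A perfect fifth is 7, so 6 makes it diminished.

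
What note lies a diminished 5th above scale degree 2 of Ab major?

Scale degree 2 of Ab major is Bb.
A diminished fifth (6 semitones) above Bb lands on the letter F, giving Fb.

Fb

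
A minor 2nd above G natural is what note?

A second above G lands on the letter A.
A minor second spans 1 semitone, so G moves to pitch class 8. On the letter A that is Ab.

Ab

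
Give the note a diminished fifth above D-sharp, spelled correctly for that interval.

A

A fifth above D lands on the letter A.
A diminished fifth spans 6 semitones, so D# moves to pitch class 9. On the letter A that is A.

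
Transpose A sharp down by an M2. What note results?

G#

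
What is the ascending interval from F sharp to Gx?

Counting letters F–G gives a second.
F#→G## = 3 semitones, 1 wider than the major second (2), so augmented.

augmented second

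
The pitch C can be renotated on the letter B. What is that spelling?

B#

Plain B sits 1 semitone below C, so on the letter B the same pitch needs a sharp: B#.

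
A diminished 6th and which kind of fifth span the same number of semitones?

perfect

A diminished sixth spans 7 semitones.
A fifth spanning 7 semitones is perfect (the perfect fifth is 7).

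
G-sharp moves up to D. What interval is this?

Counting letters G–A–B–C–D gives a fifth.
G#→D = 6 semitones, 1 narrower than the perfect fifth (7), so diminished.

diminished fifth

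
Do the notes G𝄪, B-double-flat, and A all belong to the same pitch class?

G## is pitch class 9; Bbb is pitch class 9; A is pitch class 9.
All spellings map to pitch class 9, so they are enharmonically equivalent.

Yes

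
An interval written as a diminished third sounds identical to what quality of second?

major

A diminished third spans 2 semitones.
A second spanning 2 semitones is major (the major second is 2).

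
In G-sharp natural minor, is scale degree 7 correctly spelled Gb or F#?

F#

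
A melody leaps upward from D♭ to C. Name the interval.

major seventh

Counting letters D–E–F–G–A–B–C gives a seventh.
Db→C = 11 semitones, exactly the major seventh.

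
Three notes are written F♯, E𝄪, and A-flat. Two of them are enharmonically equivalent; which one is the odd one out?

Ab

In 12-tone equal temperament, enharmonic equivalents share a pitch class. F# is pitch class 6; E## is pitch class 6; Ab is pitch class 8.
F# and E## share pitch class 6, while Ab is pitch class 8.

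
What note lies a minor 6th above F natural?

F up a major sixth is D, so the target letter is D.
From F, a minor sixth is 8 semitones up: Db.

Db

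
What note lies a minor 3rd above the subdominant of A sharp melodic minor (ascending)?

F#

The subdominant of A# melodic minor (ascending) is D#.
A minor third (3 semitones) above D# lands on the letter F, giving F#.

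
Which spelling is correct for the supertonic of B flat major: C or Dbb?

C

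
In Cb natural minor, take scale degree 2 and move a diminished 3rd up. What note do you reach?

Scale degree 2 of Cb natural minor is Db.
A diminished third (2 semitones) above Db lands on the letter F, giving Fbb.

Fbb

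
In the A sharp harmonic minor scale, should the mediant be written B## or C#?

C#

Each scale degree takes a distinct letter name. Degree 3 of a scale on A must use the letter C.
C# and B## are enharmonically the same pitch, but only C# uses the letter C, so it is the correct spelling here.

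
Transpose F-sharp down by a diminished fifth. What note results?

B#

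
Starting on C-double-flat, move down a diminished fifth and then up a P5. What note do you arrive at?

Cb

A diminished fifth down from Cbb is Fb (letter F, 6 semitones down).
A perfect fifth up from Fb is Cb (letter C, 7 semitones up).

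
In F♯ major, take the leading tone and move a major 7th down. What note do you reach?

The leading tone of F# major is E#.
A major seventh (11 semitones) below E# lands on the letter F, giving F#.

F#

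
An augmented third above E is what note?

A third above E lands on the letter G.
An augmented third spans 5 semitones, so E moves to pitch class 9. On the letter G that is G##.

G##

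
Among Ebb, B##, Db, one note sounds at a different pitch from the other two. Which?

Ebb

In 12-tone equal temperament, enharmonic equivalents share a pitch class. Ebb is pitch class 2; B## is pitch class 1; Db is pitch class 1.
B## and Db share pitch class 1, while Ebb is pitch class 2.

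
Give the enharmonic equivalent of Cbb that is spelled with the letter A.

A#

Cbb is pitch class 10. The letter A alone is pitch class 9.
To reach pitch class 10 from A requires an offset of +1 semitone, i.e. sharp: A#.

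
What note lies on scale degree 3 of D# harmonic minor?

F#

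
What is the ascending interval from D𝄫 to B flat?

The letter names run D→B, a span of 5 letter steps, so the interval is some kind of sixth.
Dbb to Bb is 10 semitones. A major sixth is 9, so 10 makes it augmented.

augmented sixth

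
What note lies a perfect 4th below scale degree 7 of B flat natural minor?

Scale degree 7 of Bb natural minor is Ab.
A perfect fourth (5 semitones) below Ab lands on the letter E, giving Eb.

Eb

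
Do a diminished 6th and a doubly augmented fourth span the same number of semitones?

A diminished sixth spans 7 semitones; a doubly augmented fourth spans 7.
They are enharmonically equivalent.

Yes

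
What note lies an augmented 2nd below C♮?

A second below C lands on the letter B.
An augmented second spans 3 semitones, so C moves to pitch class 9. On the letter B that is Bbb.

Bbb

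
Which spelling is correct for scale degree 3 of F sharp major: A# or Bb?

Each scale degree takes a distinct letter name. Degree 3 of a scale on F must use the letter A.
A# and Bb are enharmonically the same pitch, but only A# uses the letter A, so it is the correct spelling here.

A#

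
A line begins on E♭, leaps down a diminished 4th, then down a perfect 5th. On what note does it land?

E

A diminished fourth down from Eb is B (letter B, 4 semitones down).
A perfect fifth down from B is E (letter E, 7 semitones down).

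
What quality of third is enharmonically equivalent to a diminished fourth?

A diminished fourth spans 4 semitones.
A third spanning 4 semitones is major (the major third is 4).

major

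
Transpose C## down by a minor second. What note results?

C down a major second is Bb, so the target letter is B.
From C##, a minor second is 1 semitone down: B##.

B##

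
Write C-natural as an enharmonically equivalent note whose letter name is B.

C is pitch class 0. The letter B alone is pitch class 11.
To reach pitch class 0 from B requires an offset of +1 semitone, i.e. sharp: B#.

B#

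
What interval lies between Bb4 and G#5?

Counting letters B–C–D–E–F–G gives a sixth.
Bb→G# = 10 semitones, 1 wider than the major sixth (9), so augmented.

augmented sixth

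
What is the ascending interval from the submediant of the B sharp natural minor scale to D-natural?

The submediant of B# natural minor is G#.
G# up to D: letters G→D make it a fifth; 6 semitones makes it diminished.

diminished fifth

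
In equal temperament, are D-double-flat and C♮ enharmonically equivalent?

Yes

Dbb is pitch class 0; C is pitch class 0.
All spellings map to pitch class 0, so they are enharmonically equivalent.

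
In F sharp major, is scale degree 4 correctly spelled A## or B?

B

Each scale degree takes a distinct letter name. Degree 4 of a scale on F must use the letter B.
B and A## are enharmonically the same pitch, but only B uses the letter B, so it is the correct spelling here.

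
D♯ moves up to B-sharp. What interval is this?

major sixth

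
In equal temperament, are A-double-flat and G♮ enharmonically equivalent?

Abb = pitch class 7 and G = pitch class 7 — the same pitch class, so they are enharmonic equivalents.

Yes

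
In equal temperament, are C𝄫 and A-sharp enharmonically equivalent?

Cbb = pitch class 10 and A# = pitch class 10 — the same pitch class, so they are enharmonic equivalents.

Yes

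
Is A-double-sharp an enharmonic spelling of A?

A## is pitch class 11; A is pitch class 9.
The pitch classes differ (11 vs. 9), so they are not enharmonic equivalents.

No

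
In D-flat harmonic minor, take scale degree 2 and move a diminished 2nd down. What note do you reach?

Scale degree 2 of Db harmonic minor is Eb.
A diminished second (0 semitones) below Eb lands on the letter D, giving D#.

D#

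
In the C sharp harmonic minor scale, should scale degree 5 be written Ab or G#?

G#

Each scale degree takes a distinct letter name. Degree 5 of a scale on C must use the letter G.
G# and Ab are enharmonically the same pitch, but only G# uses the letter G, so it is the correct spelling here.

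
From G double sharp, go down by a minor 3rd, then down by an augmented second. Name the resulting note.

D#

A minor third down from G## is E## (letter E, 3 semitones down).
An augmented second down from E## is D# (letter D, 3 semitones down).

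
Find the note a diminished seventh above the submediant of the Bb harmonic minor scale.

Fbb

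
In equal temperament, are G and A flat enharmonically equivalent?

No

Two spellings are enharmonically equivalent only if they share a pitch class.
Here G → 7, Ab → 8; 7 ≠ 8, so they are not.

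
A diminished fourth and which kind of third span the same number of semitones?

A diminished fourth spans 4 semitones.
A third spanning 4 semitones is major (the major third is 4).

major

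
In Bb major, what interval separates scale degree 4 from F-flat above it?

minor second

Scale degree 4 of Bb major is Eb.
Eb up to Fb: letters E→F make it a second; 1 semitone makes it minor.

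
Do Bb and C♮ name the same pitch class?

Two spellings are enharmonically equivalent only if they share a pitch class.
Here Bb → 10, C → 0; 0 ≠ 10, so they are not.

No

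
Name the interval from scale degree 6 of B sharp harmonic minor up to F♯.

minor seventh

Scale degree 6 of B# harmonic minor is G#.
G# up to F#: letters G→F make it a seventh; 10 semitones makes it minor.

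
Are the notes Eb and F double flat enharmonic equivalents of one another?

Yes

Eb = pitch class 3 and Fbb = pitch class 3 — the same pitch class, so they are enharmonic equivalents.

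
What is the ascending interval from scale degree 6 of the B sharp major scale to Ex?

Scale degree 6 of B# major is G##.
G## up to E##: letters G→E make it a sixth; 9 semitones makes it major.

major sixth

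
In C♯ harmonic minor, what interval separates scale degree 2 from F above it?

diminished third

Scale degree 2 of C# harmonic minor is D#.
D# up to F: letters D→F make it a third; 2 semitones makes it diminished.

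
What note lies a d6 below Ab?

C#

A sixth below A lands on the letter C.
A diminished sixth spans 7 semitones, so Ab moves to pitch class 1. On the letter C that is C#.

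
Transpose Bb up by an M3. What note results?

A third above B lands on the letter D.
A major third spans 4 semitones, so Bb moves to pitch class 2. On the letter D that is D.

D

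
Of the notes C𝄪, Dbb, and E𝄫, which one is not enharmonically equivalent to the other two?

Dbb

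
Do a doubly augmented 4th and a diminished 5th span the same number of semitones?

No

A doubly augmented fourth spans 7 semitones; a diminished fifth spans 6.
The spans differ, so they are not enharmonic equivalents.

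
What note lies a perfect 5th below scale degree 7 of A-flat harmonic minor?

Scale degree 7 of Ab harmonic minor is G.
A perfect fifth (7 semitones) below G lands on the letter C, giving C.

C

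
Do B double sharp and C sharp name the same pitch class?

B## = pitch class 1 and C# = pitch class 1 — the same pitch class, so they are enharmonic equivalents.

Yes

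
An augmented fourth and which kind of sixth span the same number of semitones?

An augmented fourth spans 6 semitones.
A sixth spanning 6 semitones is doubly diminished (the major sixth is 9).

doubly diminished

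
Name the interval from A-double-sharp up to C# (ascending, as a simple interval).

diminished third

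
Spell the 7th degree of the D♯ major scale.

The D# major scale runs D# E# F## G# A# B# C##.
Degree 7 is C##.

C##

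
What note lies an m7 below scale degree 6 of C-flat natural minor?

Bbb

Scale degree 6 of Cb natural minor is Abb.
A minor seventh (10 semitones) below Abb lands on the letter B, giving Bbb.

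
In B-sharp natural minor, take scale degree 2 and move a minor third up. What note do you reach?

Scale degree 2 of B# natural minor is C##.
A minor third (3 semitones) above C## lands on the letter E, giving E#.

E#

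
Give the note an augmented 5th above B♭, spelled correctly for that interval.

A fifth above B lands on the letter F.
An augmented fifth spans 8 semitones, so Bb moves to pitch class 6. On the letter F that is F#.

F#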